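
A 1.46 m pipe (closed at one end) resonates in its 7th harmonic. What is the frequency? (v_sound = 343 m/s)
fₙ = nv/(4L) = 411.1 Hz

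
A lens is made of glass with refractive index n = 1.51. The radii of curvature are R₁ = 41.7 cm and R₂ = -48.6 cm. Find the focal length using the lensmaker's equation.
1/f = (n − 1)(1/R₁ − 1/R₂) → f = 44.01 cm (converging lens)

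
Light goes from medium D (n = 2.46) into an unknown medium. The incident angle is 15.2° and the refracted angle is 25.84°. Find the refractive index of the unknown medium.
n₂ = n₁·sin θ₁ / sin θ₂ = 1.48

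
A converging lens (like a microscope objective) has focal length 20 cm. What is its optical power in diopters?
P = 1/f = 5 D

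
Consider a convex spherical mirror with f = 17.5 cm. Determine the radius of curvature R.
R = 2|f| = 35 cm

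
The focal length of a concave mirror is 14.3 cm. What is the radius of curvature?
R = 2|f| = 28.6 cm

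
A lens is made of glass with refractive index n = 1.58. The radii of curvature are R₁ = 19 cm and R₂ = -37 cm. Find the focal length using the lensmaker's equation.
1/f = (n − 1)(1/R₁ − 1/R₂) → f = 21.64 cm (converging lens)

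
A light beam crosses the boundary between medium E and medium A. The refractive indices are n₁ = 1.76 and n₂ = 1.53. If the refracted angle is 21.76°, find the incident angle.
sin θ₁ = (n₂/n₁)·sin θ₂ → θ₁ = 18.8°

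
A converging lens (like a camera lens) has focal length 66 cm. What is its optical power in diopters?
P = 1/f = 1.515 D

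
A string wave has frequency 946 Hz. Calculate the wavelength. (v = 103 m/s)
λ = v/f = 0.1089 m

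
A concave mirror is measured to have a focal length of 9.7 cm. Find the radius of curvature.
R = 2|f| = 19.4 cm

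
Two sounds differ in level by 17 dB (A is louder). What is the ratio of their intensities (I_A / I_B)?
I_A/I_B = 10^(Δβ/10) = 50.12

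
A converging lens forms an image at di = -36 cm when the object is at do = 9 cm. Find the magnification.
M = −di/do = 4 (upright image)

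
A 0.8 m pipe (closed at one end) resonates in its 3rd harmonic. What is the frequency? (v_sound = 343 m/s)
fₙ = nv/(4L) = 321.6 Hz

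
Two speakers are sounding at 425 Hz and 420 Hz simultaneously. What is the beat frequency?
5 Hz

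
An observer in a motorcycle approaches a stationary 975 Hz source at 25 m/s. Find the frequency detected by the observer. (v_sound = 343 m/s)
f_obs = f·(v + v_o)/v = 1046 Hz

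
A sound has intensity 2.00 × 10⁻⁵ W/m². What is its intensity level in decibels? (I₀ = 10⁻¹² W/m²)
β = 10·log₁₀(I/I₀) = 73.01 dB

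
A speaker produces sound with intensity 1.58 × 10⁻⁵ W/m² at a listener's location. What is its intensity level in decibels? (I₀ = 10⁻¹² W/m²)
β = 10·log₁₀(I/I₀) = 71.99 dB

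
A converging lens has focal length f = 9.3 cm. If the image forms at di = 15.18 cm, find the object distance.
1/do = 1/f − 1/di → do = 24.01 cm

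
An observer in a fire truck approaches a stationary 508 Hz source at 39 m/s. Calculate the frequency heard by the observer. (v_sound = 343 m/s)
f_obs = f·(v + v_o)/v = 565.8 Hz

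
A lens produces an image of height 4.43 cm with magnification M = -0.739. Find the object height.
ho = |hi|/|M| = 5.995 cm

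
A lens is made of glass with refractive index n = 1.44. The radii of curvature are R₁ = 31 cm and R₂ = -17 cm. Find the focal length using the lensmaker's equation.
1/f = (n − 1)(1/R₁ − 1/R₂) → f = 24.95 cm (converging lens)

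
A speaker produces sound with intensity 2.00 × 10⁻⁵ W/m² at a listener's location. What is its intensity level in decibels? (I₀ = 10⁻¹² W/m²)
β = 10·log₁₀(I/I₀) = 73.01 dB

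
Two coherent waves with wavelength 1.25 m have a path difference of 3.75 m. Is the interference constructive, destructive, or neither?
constructive — path difference = 3λ, a whole number of wavelengths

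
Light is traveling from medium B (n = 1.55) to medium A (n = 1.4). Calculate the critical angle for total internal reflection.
θc = arcsin(n₂/n₁) = 64.59°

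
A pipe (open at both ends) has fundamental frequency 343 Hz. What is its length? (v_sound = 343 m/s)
L = v/(2f₁) = 0.5 m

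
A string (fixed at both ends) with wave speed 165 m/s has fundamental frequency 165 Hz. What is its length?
L = v/(2f₁) = 0.5 m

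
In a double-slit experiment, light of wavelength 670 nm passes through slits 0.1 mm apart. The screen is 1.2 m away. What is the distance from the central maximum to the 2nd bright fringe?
y = mλL/d = 16.08 mm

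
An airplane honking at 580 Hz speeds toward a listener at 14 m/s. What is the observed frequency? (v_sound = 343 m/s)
f_obs = f·v/(v − v_s) = 604.7 Hz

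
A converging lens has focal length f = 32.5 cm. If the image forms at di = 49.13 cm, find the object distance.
1/do = 1/f − 1/di → do = 96.01 cm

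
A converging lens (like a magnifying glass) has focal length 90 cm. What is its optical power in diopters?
P = 1/f = 1.111 D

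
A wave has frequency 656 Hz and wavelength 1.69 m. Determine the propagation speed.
v = fλ = 1109 m/s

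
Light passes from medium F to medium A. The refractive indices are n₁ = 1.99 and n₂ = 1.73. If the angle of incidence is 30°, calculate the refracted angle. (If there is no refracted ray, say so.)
sin θ₂ = (n₁/n₂)·sin θ₁ = 0.5751 → θ₂ = 35.11°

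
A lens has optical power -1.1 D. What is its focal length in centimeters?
f = 1/P = -90.91 cm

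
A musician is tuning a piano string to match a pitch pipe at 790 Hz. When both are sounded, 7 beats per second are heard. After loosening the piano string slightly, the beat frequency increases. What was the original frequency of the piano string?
783 Hz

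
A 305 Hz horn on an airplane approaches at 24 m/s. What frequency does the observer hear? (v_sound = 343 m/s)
f_obs = f·v/(v − v_s) = 327.9 Hz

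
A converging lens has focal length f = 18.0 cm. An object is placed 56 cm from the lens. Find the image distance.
1/di = 1/f − 1/do → di = 26.53 cm (real image)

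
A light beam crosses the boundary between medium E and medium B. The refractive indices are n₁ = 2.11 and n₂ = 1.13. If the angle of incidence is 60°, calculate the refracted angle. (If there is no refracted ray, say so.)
sin θ₂ = (n₁/n₂)·sin θ₁ = 1.617 > 1, so there is no refracted ray — the light undergoes total internal reflection.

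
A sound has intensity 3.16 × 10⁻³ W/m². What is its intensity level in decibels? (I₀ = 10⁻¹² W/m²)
β = 10·log₁₀(I/I₀) = 95 dB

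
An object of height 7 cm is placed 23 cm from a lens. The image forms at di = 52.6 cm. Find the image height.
hi = (-di/do) × ho = -16.01 cm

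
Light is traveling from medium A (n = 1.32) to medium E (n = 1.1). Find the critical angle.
θc = arcsin(n₂/n₁) = 56.44°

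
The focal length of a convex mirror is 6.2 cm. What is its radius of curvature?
R = 2|f| = 12.4 cm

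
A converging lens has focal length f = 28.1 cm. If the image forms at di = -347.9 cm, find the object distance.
1/do = 1/f − 1/di → do = 26 cm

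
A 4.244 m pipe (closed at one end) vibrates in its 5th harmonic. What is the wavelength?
λₙ = 4L/n = 3.395 m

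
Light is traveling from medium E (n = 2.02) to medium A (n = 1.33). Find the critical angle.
θc = arcsin(n₂/n₁) = 41.18°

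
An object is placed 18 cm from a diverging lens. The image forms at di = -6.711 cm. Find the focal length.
1/f = 1/do + 1/di → f = -10.7 cm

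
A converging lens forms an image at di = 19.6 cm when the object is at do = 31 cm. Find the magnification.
M = −di/do = -0.6323 (inverted image)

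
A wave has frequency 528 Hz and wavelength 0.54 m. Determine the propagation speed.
v = fλ = 285.1 m/s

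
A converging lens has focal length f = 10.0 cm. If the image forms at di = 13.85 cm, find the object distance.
1/do = 1/f − 1/di → do = 35.97 cm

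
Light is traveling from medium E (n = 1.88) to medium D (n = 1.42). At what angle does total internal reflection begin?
θc = arcsin(n₂/n₁) = 49.05°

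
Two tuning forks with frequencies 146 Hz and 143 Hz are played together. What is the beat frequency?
3 Hz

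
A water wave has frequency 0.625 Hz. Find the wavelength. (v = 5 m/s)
λ = v/f = 8 m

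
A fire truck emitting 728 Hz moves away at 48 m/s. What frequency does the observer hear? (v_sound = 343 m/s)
f_obs = f·v/(v + v_s) = 638.6 Hz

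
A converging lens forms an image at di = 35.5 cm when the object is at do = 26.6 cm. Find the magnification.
M = −di/do = -1.335 (inverted image)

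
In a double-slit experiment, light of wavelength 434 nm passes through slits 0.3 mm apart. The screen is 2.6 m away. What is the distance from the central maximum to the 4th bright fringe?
y = mλL/d = 15.05 mm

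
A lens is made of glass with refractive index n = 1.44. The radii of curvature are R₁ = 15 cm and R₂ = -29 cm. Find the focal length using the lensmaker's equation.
1/f = (n − 1)(1/R₁ − 1/R₂) → f = 22.47 cm (converging lens)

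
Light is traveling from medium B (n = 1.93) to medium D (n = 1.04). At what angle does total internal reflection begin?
θc = arcsin(n₂/n₁) = 32.61°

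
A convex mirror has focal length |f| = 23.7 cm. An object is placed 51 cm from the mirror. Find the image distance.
f = −23.7 cm (convex); 1/di = 1/f − 1/do → di = -16.18 cm (virtual image, behind mirror)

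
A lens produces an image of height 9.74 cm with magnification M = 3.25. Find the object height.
ho = |hi|/|M| = 2.997 cm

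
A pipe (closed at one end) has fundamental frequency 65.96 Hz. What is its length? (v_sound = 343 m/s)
L = v/(4f₁) = 1.3 m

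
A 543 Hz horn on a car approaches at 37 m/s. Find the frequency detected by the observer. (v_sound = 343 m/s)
f_obs = f·v/(v − v_s) = 608.7 Hz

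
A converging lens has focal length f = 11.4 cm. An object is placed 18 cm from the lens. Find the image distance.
1/di = 1/f − 1/do → di = 31.09 cm (real image)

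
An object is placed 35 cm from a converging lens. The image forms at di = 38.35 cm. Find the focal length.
1/f = 1/do + 1/di → f = 18.3 cm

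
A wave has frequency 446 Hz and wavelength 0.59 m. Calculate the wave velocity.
v = fλ = 263.1 m/s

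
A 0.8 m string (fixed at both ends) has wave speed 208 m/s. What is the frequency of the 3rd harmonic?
fₙ = nv/(2L) = 390 Hz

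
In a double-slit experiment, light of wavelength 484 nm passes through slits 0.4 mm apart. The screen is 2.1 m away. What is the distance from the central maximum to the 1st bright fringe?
y = mλL/d = 2.541 mm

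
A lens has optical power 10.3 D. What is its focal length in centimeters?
f = 1/P = 9.709 cm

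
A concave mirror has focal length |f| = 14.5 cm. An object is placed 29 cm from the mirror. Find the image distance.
f = +14.5 cm (concave); 1/di = 1/f − 1/do → di = 29 cm (real image, in front of mirror)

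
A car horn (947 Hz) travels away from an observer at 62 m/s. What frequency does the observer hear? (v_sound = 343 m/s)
f_obs = f·v/(v + v_s) = 802 Hz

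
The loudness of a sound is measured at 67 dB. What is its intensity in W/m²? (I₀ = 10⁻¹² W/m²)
I = I₀·10^(β/10) = 5.01 × 10⁻⁶ W/m²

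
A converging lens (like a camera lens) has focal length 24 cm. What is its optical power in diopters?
P = 1/f = 4.167 D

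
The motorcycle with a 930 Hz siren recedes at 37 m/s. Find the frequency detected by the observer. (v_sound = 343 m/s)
f_obs = f·v/(v + v_s) = 839.4 Hz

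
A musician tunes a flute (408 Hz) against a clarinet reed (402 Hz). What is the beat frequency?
6 Hz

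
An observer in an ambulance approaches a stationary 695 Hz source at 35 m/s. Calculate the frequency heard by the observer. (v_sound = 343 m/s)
f_obs = f·(v + v_o)/v = 765.9 Hz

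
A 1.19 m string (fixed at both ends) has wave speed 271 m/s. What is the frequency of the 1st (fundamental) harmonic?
fₙ = nv/(2L) = 113.9 Hz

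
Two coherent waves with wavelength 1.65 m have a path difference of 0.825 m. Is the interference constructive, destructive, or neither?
destructive — path difference = 0.5λ, an odd multiple of λ/2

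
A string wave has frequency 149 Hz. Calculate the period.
T = 1/f = 0.006711 s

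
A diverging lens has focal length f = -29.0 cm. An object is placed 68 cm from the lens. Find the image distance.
1/di = 1/f − 1/do → di = -20.33 cm (virtual image)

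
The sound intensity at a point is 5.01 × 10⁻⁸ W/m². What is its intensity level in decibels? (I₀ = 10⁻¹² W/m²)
β = 10·log₁₀(I/I₀) = 47 dB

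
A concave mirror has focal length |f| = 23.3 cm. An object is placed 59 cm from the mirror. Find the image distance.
f = +23.3 cm (concave); 1/di = 1/f − 1/do → di = 38.51 cm (real image, in front of mirror)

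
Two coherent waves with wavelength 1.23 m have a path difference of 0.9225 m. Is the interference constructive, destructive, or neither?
neither (partial) — path difference = 0.75λ, neither a whole number of wavelengths nor an odd multiple of λ/2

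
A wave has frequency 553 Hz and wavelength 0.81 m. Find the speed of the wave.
v = fλ = 447.9 m/s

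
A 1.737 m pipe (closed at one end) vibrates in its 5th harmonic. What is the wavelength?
λₙ = 4L/n = 1.39 m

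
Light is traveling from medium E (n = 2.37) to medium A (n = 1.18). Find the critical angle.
θc = arcsin(n₂/n₁) = 29.86°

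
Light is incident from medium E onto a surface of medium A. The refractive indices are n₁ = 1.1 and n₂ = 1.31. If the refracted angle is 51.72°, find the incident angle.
sin θ₁ = (n₂/n₁)·sin θ₂ → θ₁ = 69.2°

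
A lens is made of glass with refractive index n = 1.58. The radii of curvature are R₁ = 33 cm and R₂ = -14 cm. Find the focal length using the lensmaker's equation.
1/f = (n − 1)(1/R₁ − 1/R₂) → f = 16.95 cm (converging lens)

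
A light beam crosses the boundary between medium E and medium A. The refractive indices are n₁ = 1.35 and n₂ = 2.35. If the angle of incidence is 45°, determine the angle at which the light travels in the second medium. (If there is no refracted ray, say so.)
sin θ₂ = (n₁/n₂)·sin θ₁ = 0.4062 → θ₂ = 23.97°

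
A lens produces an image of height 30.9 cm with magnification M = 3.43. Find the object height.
ho = |hi|/|M| = 9.009 cm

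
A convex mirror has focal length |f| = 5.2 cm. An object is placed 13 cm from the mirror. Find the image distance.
f = −5.2 cm (convex); 1/di = 1/f − 1/do → di = -3.714 cm (virtual image, behind mirror)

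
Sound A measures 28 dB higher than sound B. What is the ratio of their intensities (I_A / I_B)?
I_A/I_B = 10^(Δβ/10) = 631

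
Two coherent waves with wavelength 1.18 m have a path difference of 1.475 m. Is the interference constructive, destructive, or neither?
neither (partial) — path difference = 1.25λ, neither a whole number of wavelengths nor an odd multiple of λ/2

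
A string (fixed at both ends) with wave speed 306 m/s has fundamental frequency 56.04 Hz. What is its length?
L = v/(2f₁) = 2.73 m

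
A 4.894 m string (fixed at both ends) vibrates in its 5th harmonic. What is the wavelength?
λₙ = 2L/n = 1.958 m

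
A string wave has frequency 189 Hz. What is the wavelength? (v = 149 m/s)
λ = v/f = 0.7884 m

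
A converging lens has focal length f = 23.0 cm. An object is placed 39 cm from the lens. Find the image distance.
1/di = 1/f − 1/do → di = 56.06 cm (real image)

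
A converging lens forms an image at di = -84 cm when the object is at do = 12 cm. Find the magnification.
M = −di/do = 7 (upright image)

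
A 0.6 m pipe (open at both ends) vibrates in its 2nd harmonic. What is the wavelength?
λₙ = 2L/n = 0.6 m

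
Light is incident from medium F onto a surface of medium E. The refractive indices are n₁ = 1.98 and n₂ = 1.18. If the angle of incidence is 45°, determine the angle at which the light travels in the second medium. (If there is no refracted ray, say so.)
sin θ₂ = (n₁/n₂)·sin θ₁ = 1.187 > 1, so there is no refracted ray — the light undergoes total internal reflection.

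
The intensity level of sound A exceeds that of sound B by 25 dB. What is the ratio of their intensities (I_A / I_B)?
I_A/I_B = 10^(Δβ/10) = 316.2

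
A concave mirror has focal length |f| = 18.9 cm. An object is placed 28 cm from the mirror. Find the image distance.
f = +18.9 cm (concave); 1/di = 1/f − 1/do → di = 58.15 cm (real image, in front of mirror)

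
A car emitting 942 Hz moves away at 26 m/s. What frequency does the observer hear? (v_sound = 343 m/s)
f_obs = f·v/(v + v_s) = 875.6 Hz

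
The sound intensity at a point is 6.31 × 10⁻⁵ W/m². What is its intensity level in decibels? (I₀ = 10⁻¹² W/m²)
β = 10·log₁₀(I/I₀) = 78 dB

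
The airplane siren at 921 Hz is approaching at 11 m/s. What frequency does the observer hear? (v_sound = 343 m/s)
f_obs = f·v/(v − v_s) = 951.5 Hz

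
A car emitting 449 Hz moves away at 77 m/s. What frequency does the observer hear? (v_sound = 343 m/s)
f_obs = f·v/(v + v_s) = 366.7 Hz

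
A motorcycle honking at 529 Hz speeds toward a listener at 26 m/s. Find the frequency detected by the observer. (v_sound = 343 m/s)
f_obs = f·v/(v − v_s) = 572.4 Hz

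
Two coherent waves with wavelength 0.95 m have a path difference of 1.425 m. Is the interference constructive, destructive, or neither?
destructive — path difference = 1.5λ, an odd multiple of λ/2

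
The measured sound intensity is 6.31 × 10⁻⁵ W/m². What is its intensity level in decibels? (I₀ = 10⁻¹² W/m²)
β = 10·log₁₀(I/I₀) = 78 dB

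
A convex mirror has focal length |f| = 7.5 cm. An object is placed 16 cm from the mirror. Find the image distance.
f = −7.5 cm (convex); 1/di = 1/f − 1/do → di = -5.106 cm (virtual image, behind mirror)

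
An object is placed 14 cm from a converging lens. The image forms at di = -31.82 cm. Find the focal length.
1/f = 1/do + 1/di → f = 25 cm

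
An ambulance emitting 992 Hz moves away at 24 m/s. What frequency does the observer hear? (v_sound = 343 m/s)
f_obs = f·v/(v + v_s) = 927.1 Hz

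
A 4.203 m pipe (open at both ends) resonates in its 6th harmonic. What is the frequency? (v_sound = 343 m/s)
fₙ = nv/(2L) = 244.8 Hz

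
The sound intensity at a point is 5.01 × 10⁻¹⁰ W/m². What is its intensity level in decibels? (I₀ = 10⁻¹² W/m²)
β = 10·log₁₀(I/I₀) = 27 dB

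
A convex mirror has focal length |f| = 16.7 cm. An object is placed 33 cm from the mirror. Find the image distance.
f = −16.7 cm (convex); 1/di = 1/f − 1/do → di = -11.09 cm (virtual image, behind mirror)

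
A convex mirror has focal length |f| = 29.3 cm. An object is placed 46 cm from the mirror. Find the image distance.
f = −29.3 cm (convex); 1/di = 1/f − 1/do → di = -17.9 cm (virtual image, behind mirror)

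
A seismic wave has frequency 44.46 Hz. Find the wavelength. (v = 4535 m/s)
λ = v/f = 102 m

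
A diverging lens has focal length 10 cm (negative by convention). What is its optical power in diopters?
P = 1/f = -10 D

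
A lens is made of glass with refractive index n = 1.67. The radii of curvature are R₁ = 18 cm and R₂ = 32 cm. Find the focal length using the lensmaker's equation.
1/f = (n − 1)(1/R₁ − 1/R₂) → f = 61.41 cm (converging lens)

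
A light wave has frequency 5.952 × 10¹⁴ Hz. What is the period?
T = 1/f = 1.680 × 10⁻¹⁵ s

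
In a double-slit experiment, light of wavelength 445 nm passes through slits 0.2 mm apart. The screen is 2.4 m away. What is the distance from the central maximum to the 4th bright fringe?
y = mλL/d = 21.36 mm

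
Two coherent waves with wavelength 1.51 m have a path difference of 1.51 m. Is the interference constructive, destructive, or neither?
constructive — path difference = 1λ, a whole number of wavelengths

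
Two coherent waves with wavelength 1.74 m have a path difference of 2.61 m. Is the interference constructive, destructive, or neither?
destructive — path difference = 1.5λ, an odd multiple of λ/2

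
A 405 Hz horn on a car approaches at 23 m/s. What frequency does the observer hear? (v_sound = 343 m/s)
f_obs = f·v/(v − v_s) = 434.1 Hz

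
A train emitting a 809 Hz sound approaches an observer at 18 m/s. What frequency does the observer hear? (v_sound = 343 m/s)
f_obs = f·v/(v − v_s) = 853.8 Hz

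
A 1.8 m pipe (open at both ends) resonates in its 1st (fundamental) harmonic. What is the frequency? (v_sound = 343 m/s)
fₙ = nv/(2L) = 95.28 Hz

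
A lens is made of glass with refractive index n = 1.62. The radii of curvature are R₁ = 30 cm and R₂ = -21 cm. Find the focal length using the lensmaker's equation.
1/f = (n − 1)(1/R₁ − 1/R₂) → f = 19.92 cm (converging lens)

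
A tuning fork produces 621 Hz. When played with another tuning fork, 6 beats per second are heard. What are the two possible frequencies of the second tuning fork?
f₂ = 621 ± 6 Hz → 627 Hz or 615 Hz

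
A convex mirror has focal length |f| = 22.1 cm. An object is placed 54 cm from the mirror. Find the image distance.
f = −22.1 cm (convex); 1/di = 1/f − 1/do → di = -15.68 cm (virtual image, behind mirror)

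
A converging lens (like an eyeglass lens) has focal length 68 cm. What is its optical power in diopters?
P = 1/f = 1.471 D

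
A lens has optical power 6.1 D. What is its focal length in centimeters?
f = 1/P = 16.39 cm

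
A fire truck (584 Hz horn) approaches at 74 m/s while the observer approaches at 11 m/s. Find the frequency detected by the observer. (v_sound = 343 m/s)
f_obs = f·(v + v_o)/(v − v_s) = 768.5 Hz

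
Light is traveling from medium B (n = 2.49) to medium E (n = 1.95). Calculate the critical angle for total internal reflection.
θc = arcsin(n₂/n₁) = 51.55°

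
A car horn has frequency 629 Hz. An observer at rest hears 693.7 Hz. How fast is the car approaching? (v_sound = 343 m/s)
v_s = v·(1 − f/f_obs) = 31.99 m/s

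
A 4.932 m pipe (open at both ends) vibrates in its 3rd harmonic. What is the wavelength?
λₙ = 2L/n = 3.288 m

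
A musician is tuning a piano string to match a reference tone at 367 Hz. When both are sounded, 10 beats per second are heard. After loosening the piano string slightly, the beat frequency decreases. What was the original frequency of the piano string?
377 Hz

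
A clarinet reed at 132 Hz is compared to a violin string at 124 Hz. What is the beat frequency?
8 Hz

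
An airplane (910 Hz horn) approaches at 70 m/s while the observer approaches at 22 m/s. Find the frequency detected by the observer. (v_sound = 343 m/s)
f_obs = f·(v + v_o)/(v − v_s) = 1217 Hz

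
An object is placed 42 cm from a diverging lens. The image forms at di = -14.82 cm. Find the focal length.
1/f = 1/do + 1/di → f = -22.9 cm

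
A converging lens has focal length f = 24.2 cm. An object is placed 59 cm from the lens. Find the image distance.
1/di = 1/f − 1/do → di = 41.03 cm (real image)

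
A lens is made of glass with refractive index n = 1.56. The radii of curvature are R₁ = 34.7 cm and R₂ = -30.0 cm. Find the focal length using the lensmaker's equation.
1/f = (n − 1)(1/R₁ − 1/R₂) → f = 28.73 cm (converging lens)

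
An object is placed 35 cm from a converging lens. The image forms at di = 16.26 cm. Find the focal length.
1/f = 1/do + 1/di → f = 11.1 cm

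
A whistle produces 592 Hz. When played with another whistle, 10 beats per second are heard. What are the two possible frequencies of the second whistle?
f₂ = 592 ± 10 Hz → 602 Hz or 582 Hz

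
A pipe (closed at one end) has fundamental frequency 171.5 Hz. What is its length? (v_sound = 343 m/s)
L = v/(4f₁) = 0.5 m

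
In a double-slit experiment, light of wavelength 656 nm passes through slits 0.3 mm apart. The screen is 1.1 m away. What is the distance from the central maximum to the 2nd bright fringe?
y = mλL/d = 4.811 mm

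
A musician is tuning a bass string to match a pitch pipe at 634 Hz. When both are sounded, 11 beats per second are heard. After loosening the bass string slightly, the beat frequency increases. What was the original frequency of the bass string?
623 Hz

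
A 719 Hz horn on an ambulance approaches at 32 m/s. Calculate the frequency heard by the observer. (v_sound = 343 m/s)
f_obs = f·v/(v − v_s) = 793 Hz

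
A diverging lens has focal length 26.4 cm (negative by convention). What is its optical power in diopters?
P = 1/f = -3.788 D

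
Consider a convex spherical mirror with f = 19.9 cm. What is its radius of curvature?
R = 2|f| = 39.8 cm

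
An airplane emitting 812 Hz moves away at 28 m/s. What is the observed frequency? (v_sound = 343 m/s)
f_obs = f·v/(v + v_s) = 750.7 Hz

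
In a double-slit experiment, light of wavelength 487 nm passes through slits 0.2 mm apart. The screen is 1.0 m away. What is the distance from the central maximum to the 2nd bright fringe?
y = mλL/d = 4.87 mm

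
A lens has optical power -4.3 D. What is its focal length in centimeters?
f = 1/P = -23.26 cm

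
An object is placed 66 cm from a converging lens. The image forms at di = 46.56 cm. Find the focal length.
1/f = 1/do + 1/di → f = 27.3 cm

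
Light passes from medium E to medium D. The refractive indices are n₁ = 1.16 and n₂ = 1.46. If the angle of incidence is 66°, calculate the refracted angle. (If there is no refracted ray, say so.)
sin θ₂ = (n₁/n₂)·sin θ₁ = 0.7258 → θ₂ = 46.54°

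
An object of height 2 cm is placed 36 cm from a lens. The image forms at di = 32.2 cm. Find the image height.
hi = (-di/do) × ho = -1.789 cm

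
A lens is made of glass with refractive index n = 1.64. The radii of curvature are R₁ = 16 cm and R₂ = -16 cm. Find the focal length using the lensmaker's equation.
1/f = (n − 1)(1/R₁ − 1/R₂) → f = 12.5 cm (converging lens)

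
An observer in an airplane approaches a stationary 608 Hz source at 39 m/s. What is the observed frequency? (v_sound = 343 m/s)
f_obs = f·(v + v_o)/v = 677.1 Hz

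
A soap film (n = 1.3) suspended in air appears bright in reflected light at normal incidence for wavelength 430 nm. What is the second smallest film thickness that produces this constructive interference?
2nt = (m − ½)λ with m = 2 → t = (m − ½)λ/(2n) = 248.1 nm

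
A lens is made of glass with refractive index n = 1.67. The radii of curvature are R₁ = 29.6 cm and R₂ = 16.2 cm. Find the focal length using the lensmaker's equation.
1/f = (n − 1)(1/R₁ − 1/R₂) → f = -53.41 cm (diverging lens)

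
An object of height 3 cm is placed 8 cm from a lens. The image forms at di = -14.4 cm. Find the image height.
hi = (-di/do) × ho = 5.4 cm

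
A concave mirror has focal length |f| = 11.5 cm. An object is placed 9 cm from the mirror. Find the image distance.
f = +11.5 cm (concave); 1/di = 1/f − 1/do → di = -41.4 cm (virtual image, behind mirror)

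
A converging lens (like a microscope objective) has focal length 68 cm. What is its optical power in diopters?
P = 1/f = 1.471 D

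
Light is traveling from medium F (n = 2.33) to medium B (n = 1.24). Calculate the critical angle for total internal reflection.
θc = arcsin(n₂/n₁) = 32.15°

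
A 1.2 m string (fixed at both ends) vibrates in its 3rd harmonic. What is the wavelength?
λₙ = 2L/n = 0.8 m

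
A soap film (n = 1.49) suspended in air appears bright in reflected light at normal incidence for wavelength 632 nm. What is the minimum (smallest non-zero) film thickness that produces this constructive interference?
2nt = (m − ½)λ with m = 1 → t = (m − ½)λ/(2n) = 106 nm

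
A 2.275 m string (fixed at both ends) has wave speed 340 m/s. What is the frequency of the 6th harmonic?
fₙ = nv/(2L) = 448.4 Hz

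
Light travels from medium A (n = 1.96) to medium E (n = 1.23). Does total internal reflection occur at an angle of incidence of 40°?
θc = arcsin(n₂/n₁) = 38.87°; 40° > θc, so yes — total internal reflection.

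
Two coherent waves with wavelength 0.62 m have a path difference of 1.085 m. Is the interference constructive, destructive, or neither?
neither (partial) — path difference = 1.75λ, neither a whole number of wavelengths nor an odd multiple of λ/2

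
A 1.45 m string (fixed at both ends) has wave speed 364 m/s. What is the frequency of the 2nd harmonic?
fₙ = nv/(2L) = 251 Hz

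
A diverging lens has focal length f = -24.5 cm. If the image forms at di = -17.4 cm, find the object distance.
1/do = 1/f − 1/di → do = 60.04 cm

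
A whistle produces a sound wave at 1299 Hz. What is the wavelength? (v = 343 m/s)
λ = v/f = 0.264 m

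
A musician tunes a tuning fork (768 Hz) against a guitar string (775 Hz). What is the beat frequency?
7 Hz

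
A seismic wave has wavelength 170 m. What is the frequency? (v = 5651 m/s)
f = v/λ = 33.24 Hz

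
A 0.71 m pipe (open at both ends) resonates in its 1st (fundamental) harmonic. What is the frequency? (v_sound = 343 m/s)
fₙ = nv/(2L) = 241.5 Hz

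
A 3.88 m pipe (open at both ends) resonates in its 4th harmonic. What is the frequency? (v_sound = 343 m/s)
fₙ = nv/(2L) = 176.8 Hz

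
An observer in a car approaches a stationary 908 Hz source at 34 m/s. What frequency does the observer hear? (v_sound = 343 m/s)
f_obs = f·(v + v_o)/v = 998 Hz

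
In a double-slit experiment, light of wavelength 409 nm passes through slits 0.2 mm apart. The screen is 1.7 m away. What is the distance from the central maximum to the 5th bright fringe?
y = mλL/d = 17.38 mm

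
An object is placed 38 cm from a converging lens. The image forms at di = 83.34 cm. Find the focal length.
1/f = 1/do + 1/di → f = 26.1 cm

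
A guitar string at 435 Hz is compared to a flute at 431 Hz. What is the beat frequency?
4 Hz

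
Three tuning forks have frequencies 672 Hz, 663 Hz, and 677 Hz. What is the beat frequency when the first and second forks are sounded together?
9 Hz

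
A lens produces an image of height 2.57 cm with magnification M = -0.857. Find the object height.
ho = |hi|/|M| = 2.999 cm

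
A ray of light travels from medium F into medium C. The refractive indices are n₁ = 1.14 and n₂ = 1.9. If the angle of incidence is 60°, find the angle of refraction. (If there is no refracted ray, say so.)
sin θ₂ = (n₁/n₂)·sin θ₁ = 0.5196 → θ₂ = 31.31°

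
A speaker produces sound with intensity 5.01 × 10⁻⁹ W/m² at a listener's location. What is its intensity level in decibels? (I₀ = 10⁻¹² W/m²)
β = 10·log₁₀(I/I₀) = 37 dB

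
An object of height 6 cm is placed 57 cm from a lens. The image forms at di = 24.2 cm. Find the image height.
hi = (-di/do) × ho = -2.547 cm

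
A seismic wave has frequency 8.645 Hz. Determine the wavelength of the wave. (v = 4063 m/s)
λ = v/f = 470 m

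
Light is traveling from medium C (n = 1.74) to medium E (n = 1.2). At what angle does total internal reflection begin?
θc = arcsin(n₂/n₁) = 43.6°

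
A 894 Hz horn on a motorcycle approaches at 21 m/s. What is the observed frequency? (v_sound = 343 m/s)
f_obs = f·v/(v − v_s) = 952.3 Hz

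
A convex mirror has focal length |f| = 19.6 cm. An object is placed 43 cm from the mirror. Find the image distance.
f = −19.6 cm (convex); 1/di = 1/f − 1/do → di = -13.46 cm (virtual image, behind mirror)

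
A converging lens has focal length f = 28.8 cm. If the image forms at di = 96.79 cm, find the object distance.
1/do = 1/f − 1/di → do = 41 cm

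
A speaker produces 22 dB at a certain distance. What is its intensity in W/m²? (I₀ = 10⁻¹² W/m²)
I = I₀·10^(β/10) = 1.58 × 10⁻¹⁰ W/m²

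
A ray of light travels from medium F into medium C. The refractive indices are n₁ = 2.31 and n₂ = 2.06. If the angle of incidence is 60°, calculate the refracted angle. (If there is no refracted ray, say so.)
sin θ₂ = (n₁/n₂)·sin θ₁ = 0.9711 → θ₂ = 76.2°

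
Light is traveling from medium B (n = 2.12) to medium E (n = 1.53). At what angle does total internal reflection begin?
θc = arcsin(n₂/n₁) = 46.19°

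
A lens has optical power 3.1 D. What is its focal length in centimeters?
f = 1/P = 32.26 cm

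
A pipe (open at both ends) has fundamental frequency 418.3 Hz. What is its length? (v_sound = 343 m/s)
L = v/(2f₁) = 0.41 m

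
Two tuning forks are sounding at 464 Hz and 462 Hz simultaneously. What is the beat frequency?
2 Hz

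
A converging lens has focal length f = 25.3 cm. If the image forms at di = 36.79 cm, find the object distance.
1/do = 1/f − 1/di → do = 81.01 cm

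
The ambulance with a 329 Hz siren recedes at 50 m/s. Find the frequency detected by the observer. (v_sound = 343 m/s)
f_obs = f·v/(v + v_s) = 287.1 Hz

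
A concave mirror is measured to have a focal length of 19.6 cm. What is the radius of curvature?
R = 2|f| = 39.2 cm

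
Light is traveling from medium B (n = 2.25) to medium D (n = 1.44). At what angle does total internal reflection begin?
θc = arcsin(n₂/n₁) = 39.79°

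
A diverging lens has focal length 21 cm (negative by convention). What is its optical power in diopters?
P = 1/f = -4.762 D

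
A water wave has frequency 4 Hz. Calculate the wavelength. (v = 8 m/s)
λ = v/f = 2 m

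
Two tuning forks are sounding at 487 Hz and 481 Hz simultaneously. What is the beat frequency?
6 Hz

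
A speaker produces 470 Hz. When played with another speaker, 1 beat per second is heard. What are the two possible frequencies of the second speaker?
f₂ = 470 ± 1 Hz → 471 Hz or 469 Hz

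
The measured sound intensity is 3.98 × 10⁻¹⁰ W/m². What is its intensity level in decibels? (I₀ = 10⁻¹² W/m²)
β = 10·log₁₀(I/I₀) = 26 dB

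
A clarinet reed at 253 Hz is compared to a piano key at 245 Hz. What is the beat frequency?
8 Hz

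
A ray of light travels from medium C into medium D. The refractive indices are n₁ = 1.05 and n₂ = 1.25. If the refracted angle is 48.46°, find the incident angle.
sin θ₁ = (n₂/n₁)·sin θ₂ → θ₁ = 63.01°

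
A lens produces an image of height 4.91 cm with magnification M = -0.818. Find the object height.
ho = |hi|/|M| = 6.002 cm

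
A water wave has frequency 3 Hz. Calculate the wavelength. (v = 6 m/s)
λ = v/f = 2 m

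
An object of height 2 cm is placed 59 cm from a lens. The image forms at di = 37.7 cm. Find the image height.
hi = (-di/do) × ho = -1.278 cm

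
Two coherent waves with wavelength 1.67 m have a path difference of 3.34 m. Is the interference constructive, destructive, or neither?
constructive — path difference = 2λ, a whole number of wavelengths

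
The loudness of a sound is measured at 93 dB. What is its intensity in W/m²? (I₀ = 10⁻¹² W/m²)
I = I₀·10^(β/10) = 2.00 × 10⁻³ W/m²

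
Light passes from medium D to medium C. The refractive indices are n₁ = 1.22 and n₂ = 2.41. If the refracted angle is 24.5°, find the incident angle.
sin θ₁ = (n₂/n₁)·sin θ₂ → θ₁ = 55°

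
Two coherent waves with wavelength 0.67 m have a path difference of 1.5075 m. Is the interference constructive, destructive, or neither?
neither (partial) — path difference = 2.25λ, neither a whole number of wavelengths nor an odd multiple of λ/2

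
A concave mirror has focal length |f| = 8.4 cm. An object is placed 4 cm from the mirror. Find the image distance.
f = +8.4 cm (concave); 1/di = 1/f − 1/do → di = -7.636 cm (virtual image, behind mirror)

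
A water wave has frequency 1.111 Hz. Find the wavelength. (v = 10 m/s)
λ = v/f = 9.001 m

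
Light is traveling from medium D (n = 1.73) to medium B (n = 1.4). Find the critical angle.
θc = arcsin(n₂/n₁) = 54.02°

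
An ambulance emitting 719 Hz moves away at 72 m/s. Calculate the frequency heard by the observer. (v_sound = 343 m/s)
f_obs = f·v/(v + v_s) = 594.3 Hz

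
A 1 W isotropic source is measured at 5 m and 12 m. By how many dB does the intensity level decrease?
Δβ = 20·log₁₀(r₂/r₁) = 7.604 dB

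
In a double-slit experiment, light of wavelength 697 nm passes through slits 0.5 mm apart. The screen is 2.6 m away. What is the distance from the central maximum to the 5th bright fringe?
y = mλL/d = 18.12 mm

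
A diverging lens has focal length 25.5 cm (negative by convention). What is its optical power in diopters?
P = 1/f = -3.922 D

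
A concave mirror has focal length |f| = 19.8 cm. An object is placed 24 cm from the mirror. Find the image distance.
f = +19.8 cm (concave); 1/di = 1/f − 1/do → di = 113.1 cm (real image, in front of mirror)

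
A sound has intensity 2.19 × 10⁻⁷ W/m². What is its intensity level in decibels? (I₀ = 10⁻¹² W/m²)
β = 10·log₁₀(I/I₀) = 53.4 dB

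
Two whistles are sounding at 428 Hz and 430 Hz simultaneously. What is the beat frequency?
2 Hz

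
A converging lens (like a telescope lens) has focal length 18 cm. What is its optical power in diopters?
P = 1/f = 5.556 D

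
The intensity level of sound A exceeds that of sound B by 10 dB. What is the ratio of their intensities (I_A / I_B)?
I_A/I_B = 10^(Δβ/10) = 10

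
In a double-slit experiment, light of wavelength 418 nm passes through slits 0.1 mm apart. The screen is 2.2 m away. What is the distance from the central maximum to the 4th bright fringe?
y = mλL/d = 36.78 mm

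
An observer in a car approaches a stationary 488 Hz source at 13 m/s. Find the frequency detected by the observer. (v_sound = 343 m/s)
f_obs = f·(v + v_o)/v = 506.5 Hz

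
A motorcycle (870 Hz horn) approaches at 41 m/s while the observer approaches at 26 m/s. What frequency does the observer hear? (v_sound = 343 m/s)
f_obs = f·(v + v_o)/(v − v_s) = 1063 Hz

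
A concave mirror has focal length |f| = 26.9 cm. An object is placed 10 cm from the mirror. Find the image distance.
f = +26.9 cm (concave); 1/di = 1/f − 1/do → di = -15.92 cm (virtual image, behind mirror)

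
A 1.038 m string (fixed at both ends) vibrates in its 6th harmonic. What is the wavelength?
λₙ = 2L/n = 0.346 m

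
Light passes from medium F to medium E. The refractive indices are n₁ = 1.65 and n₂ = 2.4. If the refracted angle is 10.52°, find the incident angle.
sin θ₁ = (n₂/n₁)·sin θ₂ → θ₁ = 15.4°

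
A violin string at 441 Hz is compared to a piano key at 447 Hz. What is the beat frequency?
6 Hz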